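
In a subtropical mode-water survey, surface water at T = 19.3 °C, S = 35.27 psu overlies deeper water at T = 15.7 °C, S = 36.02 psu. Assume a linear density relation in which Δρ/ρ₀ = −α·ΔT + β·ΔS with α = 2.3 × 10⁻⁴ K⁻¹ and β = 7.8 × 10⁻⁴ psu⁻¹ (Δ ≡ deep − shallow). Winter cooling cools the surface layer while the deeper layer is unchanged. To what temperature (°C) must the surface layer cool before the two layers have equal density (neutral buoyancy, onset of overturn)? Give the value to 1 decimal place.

Neutral buoyancy requires Δρ = 0, i.e. −α(T_deep − T_surf′) + β(S_deep − S_surf) = 0.
T_surf′ = T_deep − (β/α)·ΔS = 15.7 − (7.8 × 10⁻⁴/2.3 × 10⁻⁴)·(+0.75) = 13.157 °C.
Cooling required: 19.3 − (13.157) = 6.143 °C.

13.2 °C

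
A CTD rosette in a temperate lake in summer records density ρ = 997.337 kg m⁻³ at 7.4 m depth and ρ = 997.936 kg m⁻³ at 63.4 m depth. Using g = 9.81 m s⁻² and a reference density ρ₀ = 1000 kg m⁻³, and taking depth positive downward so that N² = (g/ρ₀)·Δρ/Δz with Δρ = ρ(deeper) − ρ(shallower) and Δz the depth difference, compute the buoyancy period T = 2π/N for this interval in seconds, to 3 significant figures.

613 s

Δρ = 997.936 − 997.337 = 0.599 kg m⁻³ over Δz = 63.4 − 7.4 = 56 m.
N² = (9.81/1000) × (0.599/56) = 1.0493 × 10⁻⁴ s⁻².
N = √(1.0493 × 10⁻⁴) = 0.010244 rad s⁻¹, so T = 2π/N = 613.35 s ≈ 613 s.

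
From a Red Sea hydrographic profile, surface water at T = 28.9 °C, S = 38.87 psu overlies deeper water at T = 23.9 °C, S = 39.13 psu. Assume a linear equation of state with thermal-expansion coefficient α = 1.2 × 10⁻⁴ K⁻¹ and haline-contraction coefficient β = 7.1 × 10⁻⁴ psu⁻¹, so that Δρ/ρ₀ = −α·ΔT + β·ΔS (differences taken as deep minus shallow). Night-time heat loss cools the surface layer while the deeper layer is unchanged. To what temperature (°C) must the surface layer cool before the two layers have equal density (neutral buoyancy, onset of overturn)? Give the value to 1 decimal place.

22.4 °C

Neutral buoyancy requires Δρ = 0, i.e. −α(T_deep − T_surf′) + β(S_deep − S_surf) = 0.
T_surf′ = T_deep − (β/α)·ΔS = 23.9 − (7.1 × 10⁻⁴/1.2 × 10⁻⁴)·(+0.26) = 22.362 °C.
Cooling required: 28.9 − (22.362) = 6.538 °C.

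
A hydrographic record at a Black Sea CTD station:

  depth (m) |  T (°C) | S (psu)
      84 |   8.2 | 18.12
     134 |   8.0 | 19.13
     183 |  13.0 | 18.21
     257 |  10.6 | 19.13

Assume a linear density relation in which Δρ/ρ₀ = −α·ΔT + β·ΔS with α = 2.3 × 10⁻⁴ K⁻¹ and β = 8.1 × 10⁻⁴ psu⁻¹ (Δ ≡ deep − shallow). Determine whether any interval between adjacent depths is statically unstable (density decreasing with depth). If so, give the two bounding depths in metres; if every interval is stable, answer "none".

134–183 m

Evaluate Δρ/ρ₀ = −αΔT + βΔS across each adjacent pair:
  84–134 m: −αΔT+βΔS = −(2.3 × 10⁻⁴)(-0.2)+(8.1 × 10⁻⁴)(+1.01) = 8.6 × 10⁻⁴ → stable
  134–183 m: −αΔT+βΔS = −(2.3 × 10⁻⁴)(+5.0)+(8.1 × 10⁻⁴)(-0.92) = -1.9 × 10⁻³ → UNSTABLE
  183–257 m: −αΔT+βΔS = −(2.3 × 10⁻⁴)(-2.4)+(8.1 × 10⁻⁴)(+0.92) = 1.3 × 10⁻³ → stable
The 134–183 m interval has Δρ < 0: lighter water underlies denser water.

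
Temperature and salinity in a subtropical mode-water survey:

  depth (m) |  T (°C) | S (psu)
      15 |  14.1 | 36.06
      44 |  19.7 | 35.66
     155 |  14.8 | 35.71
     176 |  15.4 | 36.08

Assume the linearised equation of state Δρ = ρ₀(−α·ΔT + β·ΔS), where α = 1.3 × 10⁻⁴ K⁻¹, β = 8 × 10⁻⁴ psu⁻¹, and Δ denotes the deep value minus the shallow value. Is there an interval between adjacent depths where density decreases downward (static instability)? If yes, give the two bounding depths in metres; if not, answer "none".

15–44 m

Evaluate Δρ/ρ₀ = −αΔT + βΔS across each adjacent pair:
  15–44 m: −αΔT+βΔS = −(1.3 × 10⁻⁴)(+5.6)+(8 × 10⁻⁴)(-0.40) = -1.0 × 10⁻³ → UNSTABLE
  44–155 m: −αΔT+βΔS = −(1.3 × 10⁻⁴)(-4.9)+(8 × 10⁻⁴)(+0.05) = 6.8 × 10⁻⁴ → stable
  155–176 m: −αΔT+βΔS = −(1.3 × 10⁻⁴)(+0.6)+(8 × 10⁻⁴)(+0.37) = 2.2 × 10⁻⁴ → stable
The 15–44 m interval has Δρ < 0: lighter water underlies denser water.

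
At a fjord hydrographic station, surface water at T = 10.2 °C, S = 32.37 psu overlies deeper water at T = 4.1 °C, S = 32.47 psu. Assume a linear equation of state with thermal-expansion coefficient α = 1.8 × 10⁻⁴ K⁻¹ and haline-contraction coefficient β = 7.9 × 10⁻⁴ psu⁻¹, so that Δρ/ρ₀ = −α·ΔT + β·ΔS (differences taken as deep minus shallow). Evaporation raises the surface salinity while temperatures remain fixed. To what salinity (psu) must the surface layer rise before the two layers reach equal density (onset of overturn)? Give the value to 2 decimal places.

33.86 psu

Neutral buoyancy requires −α(T_deep − T_surf) + β(S_deep − S_surf′) = 0.
S_surf′ = S_deep − (α/β)·ΔT = 32.47 − (1.8 × 10⁻⁴/7.9 × 10⁻⁴)·(-6.1) = 33.8599 psu.
Increase required: 33.8599 − 32.37 = 1.4899 psu.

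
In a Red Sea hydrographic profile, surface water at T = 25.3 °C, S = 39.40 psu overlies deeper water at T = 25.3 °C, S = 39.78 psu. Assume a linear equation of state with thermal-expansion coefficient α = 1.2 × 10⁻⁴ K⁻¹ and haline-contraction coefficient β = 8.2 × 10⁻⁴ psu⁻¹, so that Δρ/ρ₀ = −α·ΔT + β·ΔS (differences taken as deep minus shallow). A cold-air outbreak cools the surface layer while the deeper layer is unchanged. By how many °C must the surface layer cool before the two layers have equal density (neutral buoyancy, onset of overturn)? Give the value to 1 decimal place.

2.6 °C

Neutral buoyancy requires Δρ = 0, i.e. −α(T_deep − T_surf′) + β(S_deep − S_surf) = 0.
T_surf′ = T_deep − (β/α)·ΔS = 25.3 − (8.2 × 10⁻⁴/1.2 × 10⁻⁴)·(+0.38) = 22.703 °C.
Cooling required: 25.3 − (22.703) = 2.597 °C.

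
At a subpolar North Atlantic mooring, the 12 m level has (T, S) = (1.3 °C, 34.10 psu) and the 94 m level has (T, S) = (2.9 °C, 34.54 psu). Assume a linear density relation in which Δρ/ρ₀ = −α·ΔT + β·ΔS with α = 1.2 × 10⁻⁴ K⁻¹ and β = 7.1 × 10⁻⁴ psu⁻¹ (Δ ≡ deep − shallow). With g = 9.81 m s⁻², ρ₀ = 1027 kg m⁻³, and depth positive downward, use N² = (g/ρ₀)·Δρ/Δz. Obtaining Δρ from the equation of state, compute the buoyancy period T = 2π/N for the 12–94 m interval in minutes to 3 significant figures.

27.6 min

ΔT = +1.6 K, ΔS = +0.44 psu (deep − shallow).
Δρ/ρ₀ = −αΔT + βΔS = -1.92 × 10⁻⁴ + 3.124 × 10⁻⁴ = 1.204 × 10⁻⁴, so Δρ ≈ 0.1237 kg m⁻³.
N² = (g/ρ₀)·Δρ/Δz = g·(Δρ/ρ₀)/Δz = 9.81 × 1.204 × 10⁻⁴ / 82 = 1.4404 × 10⁻⁵ s⁻².
N = √(1.4404 × 10⁻⁵) = 3.7953 × 10⁻³ rad s⁻¹ → T = 2π/N = 1.6555 × 10³ s = 27.592 min ≈ 27.6 min.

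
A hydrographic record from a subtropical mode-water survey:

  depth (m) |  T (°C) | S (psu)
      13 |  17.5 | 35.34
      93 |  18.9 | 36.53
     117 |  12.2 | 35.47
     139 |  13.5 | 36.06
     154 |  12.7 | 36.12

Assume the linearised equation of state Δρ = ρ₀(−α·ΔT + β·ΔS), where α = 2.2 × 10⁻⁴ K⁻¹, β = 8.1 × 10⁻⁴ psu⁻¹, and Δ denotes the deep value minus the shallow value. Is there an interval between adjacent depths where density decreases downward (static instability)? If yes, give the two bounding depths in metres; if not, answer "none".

Evaluate Δρ/ρ₀ = −αΔT + βΔS across each adjacent pair:
  13–93 m: −αΔT+βΔS = −(2.2 × 10⁻⁴)(+1.4)+(8.1 × 10⁻⁴)(+1.19) = 6.6 × 10⁻⁴ → stable
  93–117 m: −αΔT+βΔS = −(2.2 × 10⁻⁴)(-6.7)+(8.1 × 10⁻⁴)(-1.06) = 6.2 × 10⁻⁴ → stable
  117–139 m: −αΔT+βΔS = −(2.2 × 10⁻⁴)(+1.3)+(8.1 × 10⁻⁴)(+0.59) = 1.9 × 10⁻⁴ → stable
  139–154 m: −αΔT+βΔS = −(2.2 × 10⁻⁴)(-0.8)+(8.1 × 10⁻⁴)(+0.06) = 2.2 × 10⁻⁴ → stable
Every interval has Δρ > 0: the column is stably stratified throughout.

none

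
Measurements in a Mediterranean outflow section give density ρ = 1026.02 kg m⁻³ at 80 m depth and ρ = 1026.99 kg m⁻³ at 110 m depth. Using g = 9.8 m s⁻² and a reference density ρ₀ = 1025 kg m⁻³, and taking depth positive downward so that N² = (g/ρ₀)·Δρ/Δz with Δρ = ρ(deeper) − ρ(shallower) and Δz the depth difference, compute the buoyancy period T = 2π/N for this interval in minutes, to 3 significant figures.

Δρ = 1026.99 − 1026.02 = 0.97 kg m⁻³ over Δz = 110 − 80 = 30 m.
N² = (9.8/1025) × (0.97/30) = 3.0914 × 10⁻⁴ s⁻².
N = √(3.0914 × 10⁻⁴) = 0.017582 rad s⁻¹, so T = 2π/N = 357.36 s = 5.9560 min ≈ 5.96 min.

5.96 min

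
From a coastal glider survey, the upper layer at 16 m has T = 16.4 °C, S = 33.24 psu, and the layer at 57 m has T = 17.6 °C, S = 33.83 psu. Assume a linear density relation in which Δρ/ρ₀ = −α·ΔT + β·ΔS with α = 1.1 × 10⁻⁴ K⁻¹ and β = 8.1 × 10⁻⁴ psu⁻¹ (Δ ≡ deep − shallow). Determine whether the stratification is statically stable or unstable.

ΔT = 17.6 − 16.4 = +1.2 K and ΔS = 33.83 − 33.24 = +0.59 psu (deep − shallow).
−αΔT = -1.32 × 10⁻⁴; βΔS = 4.779 × 10⁻⁴; sum Δρ/ρ₀ = 3.459 × 10⁻⁴.
Δρ/ρ₀ > 0, so Δρ > 0: deeper water is denser → statically stable.

stable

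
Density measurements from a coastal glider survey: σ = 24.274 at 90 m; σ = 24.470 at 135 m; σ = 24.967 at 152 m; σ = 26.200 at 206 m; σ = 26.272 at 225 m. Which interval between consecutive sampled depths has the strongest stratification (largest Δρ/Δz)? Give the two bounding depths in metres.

Compute the density gradient over each adjacent pair:
  90–135 m: Δρ/Δz = 0.196/45 = 4.4 × 10⁻³ kg m⁻⁴
  135–152 m: Δρ/Δz = 0.497/17 = 0.029 kg m⁻⁴
  152–206 m: Δρ/Δz = 1.233/54 = 0.023 kg m⁻⁴
  206–225 m: Δρ/Δz = 0.072/19 = 3.8 × 10⁻³ kg m⁻⁴
The largest gradient is in the 135–152 m interval — the pycnocline.

135–152 m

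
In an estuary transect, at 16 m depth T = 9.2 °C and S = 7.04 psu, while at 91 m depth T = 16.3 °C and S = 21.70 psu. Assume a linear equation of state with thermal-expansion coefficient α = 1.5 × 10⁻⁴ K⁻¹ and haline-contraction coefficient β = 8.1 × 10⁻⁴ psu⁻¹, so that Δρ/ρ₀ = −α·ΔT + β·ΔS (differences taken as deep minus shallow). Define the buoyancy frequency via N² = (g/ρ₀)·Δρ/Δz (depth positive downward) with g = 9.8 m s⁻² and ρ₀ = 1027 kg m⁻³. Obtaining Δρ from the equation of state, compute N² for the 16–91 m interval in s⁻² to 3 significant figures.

ΔT = +7.1 K, ΔS = +14.66 psu (deep − shallow).
Δρ/ρ₀ = −αΔT + βΔS = -1.065 × 10⁻³ + 0.0118746 = 0.0108096, so Δρ ≈ 11.10 kg m⁻³.
N² = (g/ρ₀)·Δρ/Δz = g·(Δρ/ρ₀)/Δz = 9.8 × 0.0108096 / 75 = 1.4125 × 10⁻³ s⁻² ≈ 1.41 × 10⁻³ s⁻².

1.41 × 10⁻³ s⁻²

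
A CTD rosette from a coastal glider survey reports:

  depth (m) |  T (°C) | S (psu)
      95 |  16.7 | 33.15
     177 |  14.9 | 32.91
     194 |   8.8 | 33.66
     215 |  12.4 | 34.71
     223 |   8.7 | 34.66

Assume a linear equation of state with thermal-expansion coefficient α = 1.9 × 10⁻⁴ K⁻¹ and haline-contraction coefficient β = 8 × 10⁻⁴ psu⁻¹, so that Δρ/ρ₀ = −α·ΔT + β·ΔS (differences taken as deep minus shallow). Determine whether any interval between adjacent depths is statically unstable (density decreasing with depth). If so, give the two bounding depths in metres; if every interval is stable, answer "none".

none

Evaluate Δρ/ρ₀ = −αΔT + βΔS across each adjacent pair:
  95–177 m: −αΔT+βΔS = −(1.9 × 10⁻⁴)(-1.8)+(8 × 10⁻⁴)(-0.24) = 1.5 × 10⁻⁴ → stable
  177–194 m: −αΔT+βΔS = −(1.9 × 10⁻⁴)(-6.1)+(8 × 10⁻⁴)(+0.75) = 1.8 × 10⁻³ → stable
  194–215 m: −αΔT+βΔS = −(1.9 × 10⁻⁴)(+3.6)+(8 × 10⁻⁴)(+1.05) = 1.6 × 10⁻⁴ → stable
  215–223 m: −αΔT+βΔS = −(1.9 × 10⁻⁴)(-3.7)+(8 × 10⁻⁴)(-0.05) = 6.6 × 10⁻⁴ → stable
Every interval has Δρ > 0: the column is stably stratified throughout.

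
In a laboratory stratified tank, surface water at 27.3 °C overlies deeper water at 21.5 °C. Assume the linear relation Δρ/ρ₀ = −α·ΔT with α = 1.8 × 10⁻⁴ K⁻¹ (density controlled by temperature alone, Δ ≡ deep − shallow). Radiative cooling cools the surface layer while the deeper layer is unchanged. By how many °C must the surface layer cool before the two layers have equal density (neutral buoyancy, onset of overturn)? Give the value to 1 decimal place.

5.8 °C

With temperature the only control, equal density requires T_surf′ = T_deep.
T_surf′ = 21.5 °C.
Cooling required: 27.3 − 21.5 = 5.8 °C.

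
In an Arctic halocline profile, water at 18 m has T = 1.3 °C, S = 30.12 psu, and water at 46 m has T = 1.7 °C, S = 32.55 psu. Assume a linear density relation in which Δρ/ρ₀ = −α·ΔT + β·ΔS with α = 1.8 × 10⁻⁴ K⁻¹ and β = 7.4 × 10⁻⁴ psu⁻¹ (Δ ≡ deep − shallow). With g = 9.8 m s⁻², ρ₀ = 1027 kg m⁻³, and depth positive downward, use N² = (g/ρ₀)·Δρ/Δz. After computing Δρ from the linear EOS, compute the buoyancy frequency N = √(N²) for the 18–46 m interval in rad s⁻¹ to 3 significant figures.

0.0246 rad s⁻¹

ΔT = +0.4 K, ΔS = +2.43 psu (deep − shallow).
Δρ/ρ₀ = −αΔT + βΔS = -7.20 × 10⁻⁵ + 1.7982 × 10⁻³ = 1.7262 × 10⁻³, so Δρ ≈ 1.773 kg m⁻³.
N² = (g/ρ₀)·Δρ/Δz = g·(Δρ/ρ₀)/Δz = 9.8 × 1.7262 × 10⁻³ / 28 = 6.0417 × 10⁻⁴ s⁻².
N = √(6.0417 × 10⁻⁴) = 0.024580 rad s⁻¹ ≈ 0.0246 rad s⁻¹.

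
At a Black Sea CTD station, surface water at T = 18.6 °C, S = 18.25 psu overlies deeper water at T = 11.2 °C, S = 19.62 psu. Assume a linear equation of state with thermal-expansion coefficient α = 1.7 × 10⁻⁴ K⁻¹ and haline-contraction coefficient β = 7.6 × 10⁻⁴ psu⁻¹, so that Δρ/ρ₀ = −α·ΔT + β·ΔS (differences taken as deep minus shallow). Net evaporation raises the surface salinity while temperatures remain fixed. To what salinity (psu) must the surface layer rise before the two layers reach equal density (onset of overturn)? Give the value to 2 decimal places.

21.28 psu

Neutral buoyancy requires −α(T_deep − T_surf) + β(S_deep − S_surf′) = 0.
S_surf′ = S_deep − (α/β)·ΔT = 19.62 − (1.7 × 10⁻⁴/7.6 × 10⁻⁴)·(-7.4) = 21.2753 psu.
Increase required: 21.2753 − 18.25 = 3.0253 psu.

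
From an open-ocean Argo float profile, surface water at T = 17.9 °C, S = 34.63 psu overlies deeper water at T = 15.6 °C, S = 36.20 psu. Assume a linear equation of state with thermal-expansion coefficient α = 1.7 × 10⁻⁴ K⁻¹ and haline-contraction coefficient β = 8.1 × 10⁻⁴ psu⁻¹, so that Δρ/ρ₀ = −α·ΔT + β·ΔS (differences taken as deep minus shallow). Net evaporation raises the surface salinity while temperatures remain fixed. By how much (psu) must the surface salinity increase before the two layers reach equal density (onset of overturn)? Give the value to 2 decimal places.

2.05 psu

Neutral buoyancy requires −α(T_deep − T_surf) + β(S_deep − S_surf′) = 0.
S_surf′ = S_deep − (α/β)·ΔT = 36.20 − (1.7 × 10⁻⁴/8.1 × 10⁻⁴)·(-2.3) = 36.6827 psu.
Increase required: 36.6827 − 34.63 = 2.0527 psu.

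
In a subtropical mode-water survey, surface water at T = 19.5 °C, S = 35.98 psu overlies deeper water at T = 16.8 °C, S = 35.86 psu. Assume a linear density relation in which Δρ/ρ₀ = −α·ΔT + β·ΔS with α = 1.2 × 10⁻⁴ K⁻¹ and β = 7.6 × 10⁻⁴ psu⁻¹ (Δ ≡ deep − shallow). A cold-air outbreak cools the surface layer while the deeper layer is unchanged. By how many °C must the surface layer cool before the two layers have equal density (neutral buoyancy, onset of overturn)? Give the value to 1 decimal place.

Neutral buoyancy requires Δρ = 0, i.e. −α(T_deep − T_surf′) + β(S_deep − S_surf) = 0.
T_surf′ = T_deep − (β/α)·ΔS = 16.8 − (7.6 × 10⁻⁴/1.2 × 10⁻⁴)·(-0.12) = 17.560 °C.
Cooling required: 19.5 − (17.560) = 1.940 °C.

1.9 °C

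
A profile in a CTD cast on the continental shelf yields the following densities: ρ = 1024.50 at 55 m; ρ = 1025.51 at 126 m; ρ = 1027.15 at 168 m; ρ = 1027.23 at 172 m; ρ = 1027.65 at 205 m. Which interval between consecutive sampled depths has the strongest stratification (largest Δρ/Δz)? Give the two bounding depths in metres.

126–168 m

Compute the density gradient over each adjacent pair:
  55–126 m: Δρ/Δz = 1.01/71 = 0.014 kg m⁻⁴
  126–168 m: Δρ/Δz = 1.64/42 = 0.039 kg m⁻⁴
  168–172 m: Δρ/Δz = 0.08/4 = 0.020 kg m⁻⁴
  172–205 m: Δρ/Δz = 0.42/33 = 0.013 kg m⁻⁴
The largest gradient is in the 126–168 m interval — the pycnocline.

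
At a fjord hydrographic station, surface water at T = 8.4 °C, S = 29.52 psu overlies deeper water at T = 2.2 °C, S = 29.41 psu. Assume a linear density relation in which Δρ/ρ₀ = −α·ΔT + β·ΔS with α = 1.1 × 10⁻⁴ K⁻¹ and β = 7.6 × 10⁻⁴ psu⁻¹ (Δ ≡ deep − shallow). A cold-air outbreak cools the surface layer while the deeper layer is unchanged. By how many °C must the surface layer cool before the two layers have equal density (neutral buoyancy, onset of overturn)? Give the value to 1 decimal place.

Neutral buoyancy requires Δρ = 0, i.e. −α(T_deep − T_surf′) + β(S_deep − S_surf) = 0.
T_surf′ = T_deep − (β/α)·ΔS = 2.2 − (7.6 × 10⁻⁴/1.1 × 10⁻⁴)·(-0.11) = 2.960 °C.
Cooling required: 8.4 − (2.960) = 5.440 °C.

5.4 °C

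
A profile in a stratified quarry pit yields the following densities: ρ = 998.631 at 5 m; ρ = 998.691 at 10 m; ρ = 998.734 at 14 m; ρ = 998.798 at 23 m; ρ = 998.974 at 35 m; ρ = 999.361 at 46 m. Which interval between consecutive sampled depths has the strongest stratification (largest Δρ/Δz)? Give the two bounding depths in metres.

Compute the density gradient over each adjacent pair:
  5–10 m: Δρ/Δz = 0.060/5 = 0.012 kg m⁻⁴
  10–14 m: Δρ/Δz = 0.043/4 = 0.011 kg m⁻⁴
  14–23 m: Δρ/Δz = 0.064/9 = 7.1 × 10⁻³ kg m⁻⁴
  23–35 m: Δρ/Δz = 0.176/12 = 0.015 kg m⁻⁴
  35–46 m: Δρ/Δz = 0.387/11 = 0.035 kg m⁻⁴
The largest gradient is in the 35–46 m interval — the pycnocline.

35–46 m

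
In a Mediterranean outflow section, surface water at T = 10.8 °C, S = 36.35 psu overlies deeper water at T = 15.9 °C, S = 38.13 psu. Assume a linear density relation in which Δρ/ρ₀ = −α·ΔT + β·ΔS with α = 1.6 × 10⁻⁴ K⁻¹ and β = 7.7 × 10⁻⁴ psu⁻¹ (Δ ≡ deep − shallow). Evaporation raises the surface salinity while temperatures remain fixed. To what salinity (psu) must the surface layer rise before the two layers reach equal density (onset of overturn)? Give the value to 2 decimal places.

Neutral buoyancy requires −α(T_deep − T_surf) + β(S_deep − S_surf′) = 0.
S_surf′ = S_deep − (α/β)·ΔT = 38.13 − (1.6 × 10⁻⁴/7.7 × 10⁻⁴)·(+5.1) = 37.0703 psu.
Increase required: 37.0703 − 36.35 = 0.7203 psu.

37.07 psu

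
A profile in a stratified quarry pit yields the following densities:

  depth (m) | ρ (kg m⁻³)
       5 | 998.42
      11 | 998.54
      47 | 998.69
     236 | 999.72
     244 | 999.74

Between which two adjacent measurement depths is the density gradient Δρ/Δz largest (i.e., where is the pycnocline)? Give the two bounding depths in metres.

5–11 m

Compute the density gradient over each adjacent pair:
  5–11 m: Δρ/Δz = 0.12/6 = 0.020 kg m⁻⁴
  11–47 m: Δρ/Δz = 0.15/36 = 4.2 × 10⁻³ kg m⁻⁴
  47–236 m: Δρ/Δz = 1.03/189 = 5.4 × 10⁻³ kg m⁻⁴
  236–244 m: Δρ/Δz = 0.02/8 = 2.5 × 10⁻³ kg m⁻⁴
The largest gradient is in the 5–11 m interval — the pycnocline.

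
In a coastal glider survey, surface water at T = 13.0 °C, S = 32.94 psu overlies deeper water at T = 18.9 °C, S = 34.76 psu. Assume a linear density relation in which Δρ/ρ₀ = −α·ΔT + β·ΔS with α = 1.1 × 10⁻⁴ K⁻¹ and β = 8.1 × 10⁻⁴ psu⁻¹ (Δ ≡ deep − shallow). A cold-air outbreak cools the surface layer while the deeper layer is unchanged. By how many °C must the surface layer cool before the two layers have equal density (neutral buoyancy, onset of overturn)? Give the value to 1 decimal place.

Neutral buoyancy requires Δρ = 0, i.e. −α(T_deep − T_surf′) + β(S_deep − S_surf) = 0.
T_surf′ = T_deep − (β/α)·ΔS = 18.9 − (8.1 × 10⁻⁴/1.1 × 10⁻⁴)·(+1.82) = 5.498 °C.
Cooling required: 13.0 − (5.498) = 7.502 °C.

7.5 °C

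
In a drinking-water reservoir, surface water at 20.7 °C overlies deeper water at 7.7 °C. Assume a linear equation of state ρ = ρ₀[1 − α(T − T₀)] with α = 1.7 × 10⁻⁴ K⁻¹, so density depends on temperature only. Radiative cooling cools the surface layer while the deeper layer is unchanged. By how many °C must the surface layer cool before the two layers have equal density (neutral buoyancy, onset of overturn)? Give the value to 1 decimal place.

13.0 °C

With temperature the only control, equal density requires T_surf′ = T_deep.
T_surf′ = 7.7 °C.
Cooling required: 20.7 − 7.7 = 13.0 °C.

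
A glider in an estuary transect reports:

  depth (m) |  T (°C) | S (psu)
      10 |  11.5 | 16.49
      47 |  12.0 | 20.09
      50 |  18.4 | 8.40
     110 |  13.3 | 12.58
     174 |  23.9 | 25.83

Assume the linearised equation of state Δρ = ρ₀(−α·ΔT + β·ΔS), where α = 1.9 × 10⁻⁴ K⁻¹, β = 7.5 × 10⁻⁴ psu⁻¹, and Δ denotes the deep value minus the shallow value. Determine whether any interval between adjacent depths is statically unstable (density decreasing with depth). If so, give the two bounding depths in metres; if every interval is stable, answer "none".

47–50 m

Evaluate Δρ/ρ₀ = −αΔT + βΔS across each adjacent pair:
  10–47 m: −αΔT+βΔS = −(1.9 × 10⁻⁴)(+0.5)+(7.5 × 10⁻⁴)(+3.60) = 2.6 × 10⁻³ → stable
  47–50 m: −αΔT+βΔS = −(1.9 × 10⁻⁴)(+6.4)+(7.5 × 10⁻⁴)(-11.69) = -0.010 → UNSTABLE
  50–110 m: −αΔT+βΔS = −(1.9 × 10⁻⁴)(-5.1)+(7.5 × 10⁻⁴)(+4.18) = 4.1 × 10⁻³ → stable
  110–174 m: −αΔT+βΔS = −(1.9 × 10⁻⁴)(+10.6)+(7.5 × 10⁻⁴)(+13.25) = 7.9 × 10⁻³ → stable
The 47–50 m interval has Δρ < 0: lighter water underlies denser water.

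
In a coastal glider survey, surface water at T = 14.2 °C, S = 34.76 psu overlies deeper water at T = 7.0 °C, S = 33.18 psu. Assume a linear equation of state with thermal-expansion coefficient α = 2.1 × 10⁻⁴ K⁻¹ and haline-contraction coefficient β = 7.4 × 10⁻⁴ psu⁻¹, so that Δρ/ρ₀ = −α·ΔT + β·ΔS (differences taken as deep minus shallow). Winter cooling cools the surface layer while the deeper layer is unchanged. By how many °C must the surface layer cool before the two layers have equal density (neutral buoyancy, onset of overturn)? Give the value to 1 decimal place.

1.6 °C

Neutral buoyancy requires Δρ = 0, i.e. −α(T_deep − T_surf′) + β(S_deep − S_surf) = 0.
T_surf′ = T_deep − (β/α)·ΔS = 7.0 − (7.4 × 10⁻⁴/2.1 × 10⁻⁴)·(-1.58) = 12.568 °C.
Cooling required: 14.2 − (12.568) = 1.632 °C.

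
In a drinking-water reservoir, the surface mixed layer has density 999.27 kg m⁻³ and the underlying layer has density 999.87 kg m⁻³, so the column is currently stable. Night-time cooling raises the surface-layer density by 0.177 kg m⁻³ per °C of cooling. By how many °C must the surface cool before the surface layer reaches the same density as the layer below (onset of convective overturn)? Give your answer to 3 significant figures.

3.39 °C

Density deficit of the surface layer: 999.87 − 999.27 = 0.6 kg m⁻³.
Required change = 0.6 / 0.177 = 3.39 °C.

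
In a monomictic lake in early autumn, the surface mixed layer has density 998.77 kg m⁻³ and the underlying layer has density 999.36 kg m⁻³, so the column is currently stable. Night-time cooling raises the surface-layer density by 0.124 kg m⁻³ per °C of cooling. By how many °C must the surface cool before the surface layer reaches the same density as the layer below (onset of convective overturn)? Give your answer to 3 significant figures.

Density deficit of the surface layer: 999.36 − 998.77 = 0.59 kg m⁻³.
Required change = 0.59 / 0.124 = 4.76 °C.

4.76 °C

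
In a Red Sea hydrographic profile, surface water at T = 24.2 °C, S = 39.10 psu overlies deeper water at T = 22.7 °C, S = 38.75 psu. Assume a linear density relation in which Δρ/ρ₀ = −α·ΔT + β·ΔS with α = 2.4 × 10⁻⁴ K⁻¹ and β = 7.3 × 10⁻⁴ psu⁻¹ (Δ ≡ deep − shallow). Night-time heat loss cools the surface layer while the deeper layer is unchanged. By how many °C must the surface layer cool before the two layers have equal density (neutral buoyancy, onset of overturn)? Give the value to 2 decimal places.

0.44 °C

Neutral buoyancy requires Δρ = 0, i.e. −α(T_deep − T_surf′) + β(S_deep − S_surf) = 0.
T_surf′ = T_deep − (β/α)·ΔS = 22.7 − (7.3 × 10⁻⁴/2.4 × 10⁻⁴)·(-0.35) = 23.7646 °C.
Cooling required: 24.2 − (23.7646) = 0.4354 °C.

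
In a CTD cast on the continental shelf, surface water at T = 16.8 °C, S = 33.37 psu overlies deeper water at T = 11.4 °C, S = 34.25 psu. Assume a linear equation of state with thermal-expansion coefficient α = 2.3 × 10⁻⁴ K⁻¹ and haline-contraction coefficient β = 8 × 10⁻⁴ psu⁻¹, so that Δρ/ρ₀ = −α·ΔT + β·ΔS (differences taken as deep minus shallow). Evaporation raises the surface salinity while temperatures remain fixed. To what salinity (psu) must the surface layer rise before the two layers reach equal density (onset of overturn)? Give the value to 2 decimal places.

Neutral buoyancy requires −α(T_deep − T_surf) + β(S_deep − S_surf′) = 0.
S_surf′ = S_deep − (α/β)·ΔT = 34.25 − (2.3 × 10⁻⁴/8 × 10⁻⁴)·(-5.4) = 35.8025 psu.
Increase required: 35.8025 − 33.37 = 2.4325 psu.

35.80 psu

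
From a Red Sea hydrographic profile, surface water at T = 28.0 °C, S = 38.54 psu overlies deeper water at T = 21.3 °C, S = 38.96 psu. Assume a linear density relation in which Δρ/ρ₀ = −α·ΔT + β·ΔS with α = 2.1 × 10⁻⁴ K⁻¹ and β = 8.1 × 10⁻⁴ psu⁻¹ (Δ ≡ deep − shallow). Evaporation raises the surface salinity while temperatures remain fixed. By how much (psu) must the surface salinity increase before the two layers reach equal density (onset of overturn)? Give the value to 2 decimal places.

Neutral buoyancy requires −α(T_deep − T_surf) + β(S_deep − S_surf′) = 0.
S_surf′ = S_deep − (α/β)·ΔT = 38.96 − (2.1 × 10⁻⁴/8.1 × 10⁻⁴)·(-6.7) = 40.6970 psu.
Increase required: 40.6970 − 38.54 = 2.1570 psu.

2.16 psu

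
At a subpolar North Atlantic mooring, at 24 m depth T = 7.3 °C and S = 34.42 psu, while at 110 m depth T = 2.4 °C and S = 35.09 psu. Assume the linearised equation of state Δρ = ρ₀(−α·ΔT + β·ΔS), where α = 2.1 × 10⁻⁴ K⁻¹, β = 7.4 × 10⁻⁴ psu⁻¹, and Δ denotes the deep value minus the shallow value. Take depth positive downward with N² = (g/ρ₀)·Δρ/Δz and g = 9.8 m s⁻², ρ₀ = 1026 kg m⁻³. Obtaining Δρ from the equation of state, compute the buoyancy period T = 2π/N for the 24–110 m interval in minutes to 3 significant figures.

7.94 min

ΔT = -4.9 K, ΔS = +0.67 psu (deep − shallow).
Δρ/ρ₀ = −αΔT + βΔS = 1.029 × 10⁻³ + 4.958 × 10⁻⁴ = 1.5248 × 10⁻³, so Δρ ≈ 1.564 kg m⁻³.
N² = (g/ρ₀)·Δρ/Δz = g·(Δρ/ρ₀)/Δz = 9.8 × 1.5248 × 10⁻³ / 86 = 1.7376 × 10⁻⁴ s⁻².
N = √(1.7376 × 10⁻⁴) = 0.013182 rad s⁻¹ → T = 2π/N = 476.65 s = 7.9442 min ≈ 7.94 min.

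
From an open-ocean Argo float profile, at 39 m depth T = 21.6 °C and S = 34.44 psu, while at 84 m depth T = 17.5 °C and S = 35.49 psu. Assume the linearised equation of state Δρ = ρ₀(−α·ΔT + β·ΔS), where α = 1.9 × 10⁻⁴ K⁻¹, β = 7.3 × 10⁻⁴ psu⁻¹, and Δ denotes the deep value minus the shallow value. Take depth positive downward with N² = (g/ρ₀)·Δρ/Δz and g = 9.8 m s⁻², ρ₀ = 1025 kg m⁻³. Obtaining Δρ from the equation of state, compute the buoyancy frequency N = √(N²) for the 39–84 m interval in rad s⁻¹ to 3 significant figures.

0.0183 rad s⁻¹

ΔT = -4.1 K, ΔS = +1.05 psu (deep − shallow).
Δρ/ρ₀ = −αΔT + βΔS = 7.79 × 10⁻⁴ + 7.665 × 10⁻⁴ = 1.5455 × 10⁻³, so Δρ ≈ 1.584 kg m⁻³.
N² = (g/ρ₀)·Δρ/Δz = g·(Δρ/ρ₀)/Δz = 9.8 × 1.5455 × 10⁻³ / 45 = 3.3658 × 10⁻⁴ s⁻².
N = √(3.3658 × 10⁻⁴) = 0.018346 rad s⁻¹ ≈ 0.0183 rad s⁻¹.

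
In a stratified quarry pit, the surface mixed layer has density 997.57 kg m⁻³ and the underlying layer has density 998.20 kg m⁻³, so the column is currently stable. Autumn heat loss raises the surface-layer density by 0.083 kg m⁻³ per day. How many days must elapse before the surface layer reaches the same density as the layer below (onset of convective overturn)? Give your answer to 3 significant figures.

7.59 days

Density deficit of the surface layer: 998.20 − 997.57 = 0.63 kg m⁻³.
Required change = 0.63 / 0.083 = 7.59 days.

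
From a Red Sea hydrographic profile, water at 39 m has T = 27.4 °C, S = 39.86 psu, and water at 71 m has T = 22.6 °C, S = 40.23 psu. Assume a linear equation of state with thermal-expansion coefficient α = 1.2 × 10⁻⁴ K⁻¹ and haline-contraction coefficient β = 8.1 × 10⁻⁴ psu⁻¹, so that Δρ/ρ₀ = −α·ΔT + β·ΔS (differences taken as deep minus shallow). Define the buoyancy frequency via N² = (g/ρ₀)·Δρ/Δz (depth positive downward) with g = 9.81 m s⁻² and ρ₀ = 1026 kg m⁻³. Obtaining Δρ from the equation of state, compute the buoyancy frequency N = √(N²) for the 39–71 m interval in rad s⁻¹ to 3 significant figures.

0.0164 rad s⁻¹

ΔT = -4.8 K, ΔS = +0.37 psu (deep − shallow).
Δρ/ρ₀ = −αΔT + βΔS = 5.76 × 10⁻⁴ + 2.997 × 10⁻⁴ = 8.757 × 10⁻⁴, so Δρ ≈ 0.8985 kg m⁻³.
N² = (g/ρ₀)·Δρ/Δz = g·(Δρ/ρ₀)/Δz = 9.81 × 8.757 × 10⁻⁴ / 32 = 2.6846 × 10⁻⁴ s⁻².
N = √(2.6846 × 10⁻⁴) = 0.016385 rad s⁻¹ ≈ 0.0164 rad s⁻¹.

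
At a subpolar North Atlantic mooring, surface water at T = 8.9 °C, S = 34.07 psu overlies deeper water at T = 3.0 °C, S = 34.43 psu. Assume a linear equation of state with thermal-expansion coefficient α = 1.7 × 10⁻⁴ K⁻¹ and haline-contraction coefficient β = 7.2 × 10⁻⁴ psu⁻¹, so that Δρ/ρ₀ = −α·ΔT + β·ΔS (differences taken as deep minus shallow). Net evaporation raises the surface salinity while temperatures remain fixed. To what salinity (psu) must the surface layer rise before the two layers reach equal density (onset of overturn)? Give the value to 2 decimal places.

35.82 psu

Neutral buoyancy requires −α(T_deep − T_surf) + β(S_deep − S_surf′) = 0.
S_surf′ = S_deep − (α/β)·ΔT = 34.43 − (1.7 × 10⁻⁴/7.2 × 10⁻⁴)·(-5.9) = 35.8231 psu.
Increase required: 35.8231 − 34.07 = 1.7531 psu.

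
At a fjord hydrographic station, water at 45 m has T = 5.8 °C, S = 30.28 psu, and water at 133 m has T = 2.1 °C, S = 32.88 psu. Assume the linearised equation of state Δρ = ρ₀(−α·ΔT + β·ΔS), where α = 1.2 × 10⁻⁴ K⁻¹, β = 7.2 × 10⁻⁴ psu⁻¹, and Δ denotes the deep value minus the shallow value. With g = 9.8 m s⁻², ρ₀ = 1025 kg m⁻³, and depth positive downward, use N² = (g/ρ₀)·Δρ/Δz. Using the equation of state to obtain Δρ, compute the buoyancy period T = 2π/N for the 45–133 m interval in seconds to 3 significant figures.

391 s

ΔT = -3.7 K, ΔS = +2.60 psu (deep − shallow).
Δρ/ρ₀ = −αΔT + βΔS = 4.44 × 10⁻⁴ + 1.872 × 10⁻³ = 2.316 × 10⁻³, so Δρ ≈ 2.374 kg m⁻³.
N² = (g/ρ₀)·Δρ/Δz = g·(Δρ/ρ₀)/Δz = 9.8 × 2.316 × 10⁻³ / 88 = 2.5792 × 10⁻⁴ s⁻².
N = √(2.5792 × 10⁻⁴) = 0.016060 rad s⁻¹ → T = 2π/N = 391.23 s ≈ 391 s.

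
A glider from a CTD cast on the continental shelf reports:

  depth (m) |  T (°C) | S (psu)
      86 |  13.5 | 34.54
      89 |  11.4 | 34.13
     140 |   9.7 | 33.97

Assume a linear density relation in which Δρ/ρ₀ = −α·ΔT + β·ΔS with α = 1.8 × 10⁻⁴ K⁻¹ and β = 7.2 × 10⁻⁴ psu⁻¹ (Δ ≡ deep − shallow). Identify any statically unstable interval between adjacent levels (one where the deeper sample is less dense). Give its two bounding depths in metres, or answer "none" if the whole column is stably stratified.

Evaluate Δρ/ρ₀ = −αΔT + βΔS across each adjacent pair:
  86–89 m: −αΔT+βΔS = −(1.8 × 10⁻⁴)(-2.1)+(7.2 × 10⁻⁴)(-0.41) = 8.3 × 10⁻⁵ → stable
  89–140 m: −αΔT+βΔS = −(1.8 × 10⁻⁴)(-1.7)+(7.2 × 10⁻⁴)(-0.16) = 1.9 × 10⁻⁴ → stable
Every interval has Δρ > 0: the column is stably stratified throughout.

none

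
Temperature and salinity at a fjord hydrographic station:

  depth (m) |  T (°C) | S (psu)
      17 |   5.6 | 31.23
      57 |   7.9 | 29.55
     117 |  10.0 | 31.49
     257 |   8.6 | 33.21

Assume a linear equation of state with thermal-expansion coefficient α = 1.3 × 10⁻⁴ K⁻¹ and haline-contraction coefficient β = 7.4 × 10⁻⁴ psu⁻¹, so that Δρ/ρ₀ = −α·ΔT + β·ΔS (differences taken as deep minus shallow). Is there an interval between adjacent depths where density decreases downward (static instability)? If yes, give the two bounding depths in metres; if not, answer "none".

Evaluate Δρ/ρ₀ = −αΔT + βΔS across each adjacent pair:
  17–57 m: −αΔT+βΔS = −(1.3 × 10⁻⁴)(+2.3)+(7.4 × 10⁻⁴)(-1.68) = -1.5 × 10⁻³ → UNSTABLE
  57–117 m: −αΔT+βΔS = −(1.3 × 10⁻⁴)(+2.1)+(7.4 × 10⁻⁴)(+1.94) = 1.2 × 10⁻³ → stable
  117–257 m: −αΔT+βΔS = −(1.3 × 10⁻⁴)(-1.4)+(7.4 × 10⁻⁴)(+1.72) = 1.5 × 10⁻³ → stable
The 17–57 m interval has Δρ < 0: lighter water underlies denser water.

17–57 m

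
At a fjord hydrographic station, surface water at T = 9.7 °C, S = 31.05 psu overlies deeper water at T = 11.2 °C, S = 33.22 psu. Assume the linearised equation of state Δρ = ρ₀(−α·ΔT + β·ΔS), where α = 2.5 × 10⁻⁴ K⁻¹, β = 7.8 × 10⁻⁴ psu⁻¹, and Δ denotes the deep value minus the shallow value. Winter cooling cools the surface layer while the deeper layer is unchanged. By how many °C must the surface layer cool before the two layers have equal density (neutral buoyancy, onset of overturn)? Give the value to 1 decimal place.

Neutral buoyancy requires Δρ = 0, i.e. −α(T_deep − T_surf′) + β(S_deep − S_surf) = 0.
T_surf′ = T_deep − (β/α)·ΔS = 11.2 − (7.8 × 10⁻⁴/2.5 × 10⁻⁴)·(+2.17) = 4.430 °C.
Cooling required: 9.7 − (4.430) = 5.270 °C.

5.3 °C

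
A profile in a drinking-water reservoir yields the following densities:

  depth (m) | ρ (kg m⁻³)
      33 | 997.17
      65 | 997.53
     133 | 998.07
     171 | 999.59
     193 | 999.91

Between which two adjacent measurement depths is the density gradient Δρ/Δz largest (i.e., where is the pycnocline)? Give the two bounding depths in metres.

Compute the density gradient over each adjacent pair:
  33–65 m: Δρ/Δz = 0.36/32 = 0.011 kg m⁻⁴
  65–133 m: Δρ/Δz = 0.54/68 = 7.9 × 10⁻³ kg m⁻⁴
  133–171 m: Δρ/Δz = 1.52/38 = 0.040 kg m⁻⁴
  171–193 m: Δρ/Δz = 0.32/22 = 0.015 kg m⁻⁴
The largest gradient is in the 133–171 m interval — the pycnocline.

133–171 m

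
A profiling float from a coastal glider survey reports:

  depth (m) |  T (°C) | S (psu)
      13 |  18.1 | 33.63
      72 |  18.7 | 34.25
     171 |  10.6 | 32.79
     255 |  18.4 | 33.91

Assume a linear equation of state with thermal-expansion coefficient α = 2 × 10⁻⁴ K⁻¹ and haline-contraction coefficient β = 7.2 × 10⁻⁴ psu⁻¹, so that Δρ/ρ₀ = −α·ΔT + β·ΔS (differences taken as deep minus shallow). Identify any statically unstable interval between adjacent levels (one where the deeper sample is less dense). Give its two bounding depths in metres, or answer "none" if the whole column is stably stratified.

Evaluate Δρ/ρ₀ = −αΔT + βΔS across each adjacent pair:
  13–72 m: −αΔT+βΔS = −(2 × 10⁻⁴)(+0.6)+(7.2 × 10⁻⁴)(+0.62) = 3.3 × 10⁻⁴ → stable
  72–171 m: −αΔT+βΔS = −(2 × 10⁻⁴)(-8.1)+(7.2 × 10⁻⁴)(-1.46) = 5.7 × 10⁻⁴ → stable
  171–255 m: −αΔT+βΔS = −(2 × 10⁻⁴)(+7.8)+(7.2 × 10⁻⁴)(+1.12) = -7.5 × 10⁻⁴ → UNSTABLE
The 171–255 m interval has Δρ < 0: lighter water underlies denser water.

171–255 m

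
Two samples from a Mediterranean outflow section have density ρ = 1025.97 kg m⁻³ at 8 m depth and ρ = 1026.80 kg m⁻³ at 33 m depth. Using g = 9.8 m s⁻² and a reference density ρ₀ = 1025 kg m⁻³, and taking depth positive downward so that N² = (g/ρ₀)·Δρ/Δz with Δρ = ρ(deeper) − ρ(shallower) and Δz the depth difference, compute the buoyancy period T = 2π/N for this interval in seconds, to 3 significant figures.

353 s

Δρ = 1026.80 − 1025.97 = 0.83 kg m⁻³ over Δz = 33 − 8 = 25 m.
N² = (9.8/1025) × (0.83/25) = 3.1742 × 10⁻⁴ s⁻².
N = √(3.1742 × 10⁻⁴) = 0.017816 rad s⁻¹, so T = 2π/N = 352.67 s ≈ 353 s.
Since Δρ > 0 the layer is stably stratified.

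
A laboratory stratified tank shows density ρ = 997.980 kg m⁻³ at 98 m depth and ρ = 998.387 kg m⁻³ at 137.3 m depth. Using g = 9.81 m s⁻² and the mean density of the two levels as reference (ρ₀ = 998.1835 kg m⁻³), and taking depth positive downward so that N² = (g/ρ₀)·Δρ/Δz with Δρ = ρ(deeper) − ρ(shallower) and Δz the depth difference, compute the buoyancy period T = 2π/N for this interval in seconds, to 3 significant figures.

623 s

Δρ = 998.387 − 997.980 = 0.407 kg m⁻³ over Δz = 137.3 − 98 = 39.3 m.
N² = (9.81/998.1835) × (0.407/39.3) = 1.0178 × 10⁻⁴ s⁻².
N = √(1.0178 × 10⁻⁴) = 0.010089 rad s⁻¹, so T = 2π/N = 622.78 s ≈ 623 s.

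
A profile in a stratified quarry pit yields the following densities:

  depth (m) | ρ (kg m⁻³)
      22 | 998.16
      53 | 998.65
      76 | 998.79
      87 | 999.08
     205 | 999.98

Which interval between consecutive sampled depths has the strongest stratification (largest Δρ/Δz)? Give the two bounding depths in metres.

76–87 m

Compute the density gradient over each adjacent pair:
  22–53 m: Δρ/Δz = 0.49/31 = 0.016 kg m⁻⁴
  53–76 m: Δρ/Δz = 0.14/23 = 6.1 × 10⁻³ kg m⁻⁴
  76–87 m: Δρ/Δz = 0.29/11 = 0.026 kg m⁻⁴
  87–205 m: Δρ/Δz = 0.90/118 = 7.6 × 10⁻³ kg m⁻⁴
The largest gradient is in the 76–87 m interval — the pycnocline.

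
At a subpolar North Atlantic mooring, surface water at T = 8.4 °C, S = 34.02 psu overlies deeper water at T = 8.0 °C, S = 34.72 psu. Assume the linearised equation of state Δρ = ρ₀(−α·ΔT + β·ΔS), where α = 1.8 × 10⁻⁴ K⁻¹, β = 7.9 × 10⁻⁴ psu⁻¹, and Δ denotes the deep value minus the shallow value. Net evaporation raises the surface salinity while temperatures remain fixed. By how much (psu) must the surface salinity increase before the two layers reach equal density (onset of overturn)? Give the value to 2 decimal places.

Neutral buoyancy requires −α(T_deep − T_surf) + β(S_deep − S_surf′) = 0.
S_surf′ = S_deep − (α/β)·ΔT = 34.72 − (1.8 × 10⁻⁴/7.9 × 10⁻⁴)·(-0.4) = 34.8111 psu.
Increase required: 34.8111 − 34.02 = 0.7911 psu.

0.79 psu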